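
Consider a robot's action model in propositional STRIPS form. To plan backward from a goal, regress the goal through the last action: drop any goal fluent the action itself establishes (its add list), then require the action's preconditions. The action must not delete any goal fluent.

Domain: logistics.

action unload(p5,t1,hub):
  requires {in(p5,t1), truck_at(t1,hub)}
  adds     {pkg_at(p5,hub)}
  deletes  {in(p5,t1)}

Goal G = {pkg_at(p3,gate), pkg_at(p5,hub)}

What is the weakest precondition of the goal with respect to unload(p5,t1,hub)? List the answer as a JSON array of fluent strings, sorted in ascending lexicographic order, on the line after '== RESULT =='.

Compute (G \ add) ∪ pre:
  G ∩ del = {}  (empty — regression defined)
  G \ add = {pkg_at(p3,gate), pkg_at(p5,hub)} \ {pkg_at(p5,hub)} = {pkg_at(p3,gate)}
  ∪ pre   = {pkg_at(p3,gate)} ∪ {in(p5,t1), truck_at(t1,hub)}
          = {in(p5,t1), pkg_at(p3,gate), truck_at(t1,hub)}

== RESULT ==
["in(p5,t1)", "pkg_at(p3,gate)", "truck_at(t1,hub)"]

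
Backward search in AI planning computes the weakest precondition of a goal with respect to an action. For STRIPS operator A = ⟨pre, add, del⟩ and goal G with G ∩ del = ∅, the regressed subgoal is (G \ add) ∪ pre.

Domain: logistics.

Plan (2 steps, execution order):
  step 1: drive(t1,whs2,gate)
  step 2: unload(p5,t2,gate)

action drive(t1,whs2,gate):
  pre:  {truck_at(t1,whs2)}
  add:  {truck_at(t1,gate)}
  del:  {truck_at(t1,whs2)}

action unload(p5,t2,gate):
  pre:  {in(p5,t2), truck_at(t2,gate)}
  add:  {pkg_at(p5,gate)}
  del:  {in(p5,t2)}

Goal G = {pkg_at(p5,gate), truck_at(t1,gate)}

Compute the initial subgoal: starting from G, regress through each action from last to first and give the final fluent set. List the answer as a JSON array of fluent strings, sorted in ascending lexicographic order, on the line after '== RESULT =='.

Regress step by step:
  through step 2 (unload(p5,t2,gate)): drop {pkg_at(p5,gate)}, keep {truck_at(t1,gate)}, require {in(p5,t2), truck_at(t2,gate)}
    → {in(p5,t2), truck_at(t1,gate), truck_at(t2,gate)}
  through step 1 (drive(t1,whs2,gate)): drop {truck_at(t1,gate)}, keep {in(p5,t2), truck_at(t2,gate)}, require {truck_at(t1,whs2)}
    → {in(p5,t2), truck_at(t1,whs2), truck_at(t2,gate)}

== RESULT ==
["in(p5,t2)", "truck_at(t1,whs2)", "truck_at(t2,gate)"]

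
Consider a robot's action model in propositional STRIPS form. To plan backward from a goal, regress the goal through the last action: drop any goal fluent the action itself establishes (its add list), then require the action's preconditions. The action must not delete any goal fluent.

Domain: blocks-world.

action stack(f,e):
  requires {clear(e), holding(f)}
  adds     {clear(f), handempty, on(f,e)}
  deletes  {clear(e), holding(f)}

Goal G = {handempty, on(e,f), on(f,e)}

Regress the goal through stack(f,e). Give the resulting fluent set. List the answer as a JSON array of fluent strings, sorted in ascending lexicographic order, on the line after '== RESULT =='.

Regress:
  G ∩ del = {}  (empty — regression defined)
  G \ add = {handempty, on(e,f), on(f,e)} \ {clear(f), handempty, on(f,e)} = {on(e,f)}
  ∪ pre   = {on(e,f)} ∪ {clear(e), holding(f)}
          = {clear(e), holding(f), on(e,f)}

== RESULT ==
["clear(e)", "holding(f)", "on(e,f)"]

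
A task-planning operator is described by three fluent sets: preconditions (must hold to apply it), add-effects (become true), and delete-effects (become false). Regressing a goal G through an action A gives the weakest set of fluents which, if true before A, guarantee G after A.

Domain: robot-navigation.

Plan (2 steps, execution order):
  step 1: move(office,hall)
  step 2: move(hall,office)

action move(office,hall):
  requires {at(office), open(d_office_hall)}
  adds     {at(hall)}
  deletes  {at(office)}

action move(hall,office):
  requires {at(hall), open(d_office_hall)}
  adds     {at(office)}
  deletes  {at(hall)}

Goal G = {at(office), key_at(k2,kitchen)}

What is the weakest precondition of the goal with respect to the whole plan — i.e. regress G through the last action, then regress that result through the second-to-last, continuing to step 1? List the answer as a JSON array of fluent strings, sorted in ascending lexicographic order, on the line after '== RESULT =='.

Regress step by step:
  through step 2 (move(hall,office)): drop {at(office)}, keep {key_at(k2,kitchen)}, require {at(hall), open(d_office_hall)}
    → {at(hall), key_at(k2,kitchen), open(d_office_hall)}
  through step 1 (move(office,hall)): drop {at(hall)}, keep {key_at(k2,kitchen), open(d_office_hall)}, require {at(office), open(d_office_hall)}
    → {at(office), key_at(k2,kitchen), open(d_office_hall)}

== RESULT ==
["at(office)", "key_at(k2,kitchen)", "open(d_office_hall)"]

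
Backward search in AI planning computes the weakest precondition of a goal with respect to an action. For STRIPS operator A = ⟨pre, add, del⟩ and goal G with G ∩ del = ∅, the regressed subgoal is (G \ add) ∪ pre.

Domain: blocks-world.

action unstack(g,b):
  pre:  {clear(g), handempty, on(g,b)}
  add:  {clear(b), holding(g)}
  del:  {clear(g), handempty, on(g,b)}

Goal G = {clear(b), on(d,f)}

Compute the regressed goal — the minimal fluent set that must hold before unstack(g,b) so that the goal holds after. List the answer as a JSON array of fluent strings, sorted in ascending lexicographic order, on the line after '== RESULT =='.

Regress:
  G ∩ del = {}  (empty — regression defined)
  G \ add = {clear(b), on(d,f)} \ {clear(b), holding(g)} = {on(d,f)}
  ∪ pre   = {on(d,f)} ∪ {clear(g), handempty, on(g,b)}
          = {clear(g), handempty, on(d,f), on(g,b)}

== RESULT ==
["clear(g)", "handempty", "on(d,f)", "on(g,b)"]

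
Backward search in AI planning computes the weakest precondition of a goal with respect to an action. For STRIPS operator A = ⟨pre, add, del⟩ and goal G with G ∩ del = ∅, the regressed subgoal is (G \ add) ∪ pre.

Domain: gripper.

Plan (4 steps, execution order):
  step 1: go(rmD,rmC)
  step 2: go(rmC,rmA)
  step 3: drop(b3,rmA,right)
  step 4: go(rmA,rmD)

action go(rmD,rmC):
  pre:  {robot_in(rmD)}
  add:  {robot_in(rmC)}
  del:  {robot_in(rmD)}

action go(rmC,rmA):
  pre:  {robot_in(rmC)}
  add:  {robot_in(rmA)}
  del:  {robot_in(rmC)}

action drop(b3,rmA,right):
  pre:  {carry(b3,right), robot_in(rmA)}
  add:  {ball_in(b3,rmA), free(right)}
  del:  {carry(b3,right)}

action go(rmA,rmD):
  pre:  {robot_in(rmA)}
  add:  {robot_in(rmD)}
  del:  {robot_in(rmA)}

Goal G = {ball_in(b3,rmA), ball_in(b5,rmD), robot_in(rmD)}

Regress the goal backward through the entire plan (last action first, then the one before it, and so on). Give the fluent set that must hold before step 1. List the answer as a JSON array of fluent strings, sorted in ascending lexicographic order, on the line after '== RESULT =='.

Work backward from the goal:
  through step 4 (go(rmA,rmD)): drop {robot_in(rmD)}, keep {ball_in(b3,rmA), ball_in(b5,rmD)}, require {robot_in(rmA)}
    → {ball_in(b3,rmA), ball_in(b5,rmD), robot_in(rmA)}
  through step 3 (drop(b3,rmA,right)): drop {ball_in(b3,rmA)}, keep {ball_in(b5,rmD), robot_in(rmA)}, require {carry(b3,right), robot_in(rmA)}
    → {ball_in(b5,rmD), carry(b3,right), robot_in(rmA)}
  through step 2 (go(rmC,rmA)): drop {robot_in(rmA)}, keep {ball_in(b5,rmD), carry(b3,right)}, require {robot_in(rmC)}
    → {ball_in(b5,rmD), carry(b3,right), robot_in(rmC)}
  through step 1 (go(rmD,rmC)): drop {robot_in(rmC)}, keep {ball_in(b5,rmD), carry(b3,right)}, require {robot_in(rmD)}
    → {ball_in(b5,rmD), carry(b3,right), robot_in(rmD)}

== RESULT ==
["ball_in(b5,rmD)", "carry(b3,right)", "robot_in(rmD)"]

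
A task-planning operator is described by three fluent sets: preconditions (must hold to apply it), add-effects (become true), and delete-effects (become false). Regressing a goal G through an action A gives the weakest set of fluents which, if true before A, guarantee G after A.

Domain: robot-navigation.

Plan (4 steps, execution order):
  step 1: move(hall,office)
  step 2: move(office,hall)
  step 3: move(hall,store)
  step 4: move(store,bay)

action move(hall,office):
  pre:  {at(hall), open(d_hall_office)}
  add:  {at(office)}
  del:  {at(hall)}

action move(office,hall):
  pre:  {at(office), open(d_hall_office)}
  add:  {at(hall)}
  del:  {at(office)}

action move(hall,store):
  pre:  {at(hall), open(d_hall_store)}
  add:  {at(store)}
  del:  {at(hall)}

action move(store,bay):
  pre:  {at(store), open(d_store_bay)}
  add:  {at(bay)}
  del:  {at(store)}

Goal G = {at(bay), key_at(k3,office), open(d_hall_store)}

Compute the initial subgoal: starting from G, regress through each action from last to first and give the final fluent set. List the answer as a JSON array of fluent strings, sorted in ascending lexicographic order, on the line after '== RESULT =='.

Work backward from the goal:
  through step 4 (move(store,bay)): drop {at(bay)}, keep {key_at(k3,office), open(d_hall_store)}, require {at(store), open(d_store_bay)}
    → {at(store), key_at(k3,office), open(d_hall_store), open(d_store_bay)}
  through step 3 (move(hall,store)): drop {at(store)}, keep {key_at(k3,office), open(d_hall_store), open(d_store_bay)}, require {at(hall), open(d_hall_store)}
    → {at(hall), key_at(k3,office), open(d_hall_store), open(d_store_bay)}
  through step 2 (move(office,hall)): drop {at(hall)}, keep {key_at(k3,office), open(d_hall_store), open(d_store_bay)}, require {at(office), open(d_hall_office)}
    → {at(office), key_at(k3,office), open(d_hall_office), open(d_hall_store), open(d_store_bay)}
  through step 1 (move(hall,office)): drop {at(office)}, keep {key_at(k3,office), open(d_hall_office), open(d_hall_store), open(d_store_bay)}, require {at(hall), open(d_hall_office)}
    → {at(hall), key_at(k3,office), open(d_hall_office), open(d_hall_store), open(d_store_bay)}

== RESULT ==
["at(hall)", "key_at(k3,office)", "open(d_hall_office)", "open(d_hall_store)", "open(d_store_bay)"]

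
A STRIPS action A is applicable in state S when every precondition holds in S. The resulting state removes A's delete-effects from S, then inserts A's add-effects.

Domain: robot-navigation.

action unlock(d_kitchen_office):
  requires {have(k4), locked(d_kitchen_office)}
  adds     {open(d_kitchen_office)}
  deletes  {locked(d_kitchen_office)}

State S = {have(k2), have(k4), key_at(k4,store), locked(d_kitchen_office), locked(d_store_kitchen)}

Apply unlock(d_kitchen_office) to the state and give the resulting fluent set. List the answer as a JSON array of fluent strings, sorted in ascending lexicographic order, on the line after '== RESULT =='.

Progress:
  pre ⊆ S: {have(k4), locked(d_kitchen_office)} ⊆ S  — applicable
  S \ del = {have(k2), have(k4), key_at(k4,store), locked(d_store_kitchen)}
  ∪ add   = {have(k2), have(k4), key_at(k4,store), locked(d_store_kitchen), open(d_kitchen_office)}

== RESULT ==
["have(k2)", "have(k4)", "key_at(k4,store)", "locked(d_store_kitchen)", "open(d_kitchen_office)"]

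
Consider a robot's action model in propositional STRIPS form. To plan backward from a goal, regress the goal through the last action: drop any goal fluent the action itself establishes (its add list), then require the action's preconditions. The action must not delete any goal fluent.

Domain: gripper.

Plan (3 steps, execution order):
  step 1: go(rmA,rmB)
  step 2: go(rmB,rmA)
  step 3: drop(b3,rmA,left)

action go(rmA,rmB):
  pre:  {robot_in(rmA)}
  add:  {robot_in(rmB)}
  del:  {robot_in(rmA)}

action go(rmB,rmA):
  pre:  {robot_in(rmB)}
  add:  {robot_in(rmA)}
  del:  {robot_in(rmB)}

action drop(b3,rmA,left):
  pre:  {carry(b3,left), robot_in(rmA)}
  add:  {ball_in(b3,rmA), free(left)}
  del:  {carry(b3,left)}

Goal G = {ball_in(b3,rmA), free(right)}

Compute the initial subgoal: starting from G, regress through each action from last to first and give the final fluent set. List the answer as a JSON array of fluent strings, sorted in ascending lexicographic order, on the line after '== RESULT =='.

Work backward from the goal:
  through step 3 (drop(b3,rmA,left)): drop {ball_in(b3,rmA)}, keep {free(right)}, require {carry(b3,left), robot_in(rmA)}
    → {carry(b3,left), free(right), robot_in(rmA)}
  through step 2 (go(rmB,rmA)): drop {robot_in(rmA)}, keep {carry(b3,left), free(right)}, require {robot_in(rmB)}
    → {carry(b3,left), free(right), robot_in(rmB)}
  through step 1 (go(rmA,rmB)): drop {robot_in(rmB)}, keep {carry(b3,left), free(right)}, require {robot_in(rmA)}
    → {carry(b3,left), free(right), robot_in(rmA)}

== RESULT ==
["carry(b3,left)", "free(right)", "robot_in(rmA)"]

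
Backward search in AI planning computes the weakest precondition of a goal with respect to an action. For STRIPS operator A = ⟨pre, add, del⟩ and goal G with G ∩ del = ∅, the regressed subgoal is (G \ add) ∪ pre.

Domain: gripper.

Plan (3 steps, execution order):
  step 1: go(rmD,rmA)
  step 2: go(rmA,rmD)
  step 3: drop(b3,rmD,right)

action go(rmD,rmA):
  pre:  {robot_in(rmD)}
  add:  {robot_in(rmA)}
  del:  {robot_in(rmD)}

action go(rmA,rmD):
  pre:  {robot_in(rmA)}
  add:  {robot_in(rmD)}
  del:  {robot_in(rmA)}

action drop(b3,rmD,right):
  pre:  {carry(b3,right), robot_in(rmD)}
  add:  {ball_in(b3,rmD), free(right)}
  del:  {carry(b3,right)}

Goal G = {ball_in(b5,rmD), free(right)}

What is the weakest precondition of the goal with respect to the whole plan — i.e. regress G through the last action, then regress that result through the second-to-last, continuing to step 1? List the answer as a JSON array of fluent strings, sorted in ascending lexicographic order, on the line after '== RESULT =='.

Regress step by step:
  through step 3 (drop(b3,rmD,right)): drop {free(right)}, keep {ball_in(b5,rmD)}, require {carry(b3,right), robot_in(rmD)}
    → {ball_in(b5,rmD), carry(b3,right), robot_in(rmD)}
  through step 2 (go(rmA,rmD)): drop {robot_in(rmD)}, keep {ball_in(b5,rmD), carry(b3,right)}, require {robot_in(rmA)}
    → {ball_in(b5,rmD), carry(b3,right), robot_in(rmA)}
  through step 1 (go(rmD,rmA)): drop {robot_in(rmA)}, keep {ball_in(b5,rmD), carry(b3,right)}, require {robot_in(rmD)}
    → {ball_in(b5,rmD), carry(b3,right), robot_in(rmD)}

== RESULT ==
["ball_in(b5,rmD)", "carry(b3,right)", "robot_in(rmD)"]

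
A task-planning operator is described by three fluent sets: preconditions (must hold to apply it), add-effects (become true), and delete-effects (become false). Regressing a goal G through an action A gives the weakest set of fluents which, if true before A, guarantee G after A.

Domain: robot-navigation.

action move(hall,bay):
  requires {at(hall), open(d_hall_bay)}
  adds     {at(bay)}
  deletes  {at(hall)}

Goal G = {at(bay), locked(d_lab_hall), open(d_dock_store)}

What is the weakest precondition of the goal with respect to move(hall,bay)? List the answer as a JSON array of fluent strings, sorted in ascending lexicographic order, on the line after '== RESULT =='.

Regress:
  G ∩ del = {}  (empty — regression defined)
  G \ add = {at(bay), locked(d_lab_hall), open(d_dock_store)} \ {at(bay)} = {locked(d_lab_hall), open(d_dock_store)}
  ∪ pre   = {locked(d_lab_hall), open(d_dock_store)} ∪ {at(hall), open(d_hall_bay)}
          = {at(hall), locked(d_lab_hall), open(d_dock_store), open(d_hall_bay)}

== RESULT ==
["at(hall)", "locked(d_lab_hall)", "open(d_dock_store)", "open(d_hall_bay)"]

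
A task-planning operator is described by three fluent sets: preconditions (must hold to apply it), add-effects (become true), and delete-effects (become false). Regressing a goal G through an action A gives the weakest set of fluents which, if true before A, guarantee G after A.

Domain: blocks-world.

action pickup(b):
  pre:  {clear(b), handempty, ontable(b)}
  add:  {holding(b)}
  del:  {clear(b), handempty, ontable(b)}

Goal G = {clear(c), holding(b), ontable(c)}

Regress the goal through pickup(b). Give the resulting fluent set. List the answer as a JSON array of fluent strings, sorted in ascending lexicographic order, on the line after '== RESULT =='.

Regress:
  G ∩ del = {}  (empty — regression defined)
  G \ add = {clear(c), holding(b), ontable(c)} \ {holding(b)} = {clear(c), ontable(c)}
  ∪ pre   = {clear(c), ontable(c)} ∪ {clear(b), handempty, ontable(b)}
          = {clear(b), clear(c), handempty, ontable(b), ontable(c)}

== RESULT ==
["clear(b)", "clear(c)", "handempty", "ontable(b)", "ontable(c)"]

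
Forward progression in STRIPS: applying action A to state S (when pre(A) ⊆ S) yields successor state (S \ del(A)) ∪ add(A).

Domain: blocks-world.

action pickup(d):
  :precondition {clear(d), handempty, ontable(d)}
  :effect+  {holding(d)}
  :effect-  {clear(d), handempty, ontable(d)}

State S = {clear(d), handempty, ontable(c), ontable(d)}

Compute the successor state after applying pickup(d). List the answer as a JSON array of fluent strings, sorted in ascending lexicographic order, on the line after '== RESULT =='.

Compute (S \ del) ∪ add:
  pre ⊆ S: {clear(d), handempty, ontable(d)} ⊆ S  — applicable
  S \ del = {ontable(c)}
  ∪ add   = {holding(d), ontable(c)}

== RESULT ==
["holding(d)", "ontable(c)"]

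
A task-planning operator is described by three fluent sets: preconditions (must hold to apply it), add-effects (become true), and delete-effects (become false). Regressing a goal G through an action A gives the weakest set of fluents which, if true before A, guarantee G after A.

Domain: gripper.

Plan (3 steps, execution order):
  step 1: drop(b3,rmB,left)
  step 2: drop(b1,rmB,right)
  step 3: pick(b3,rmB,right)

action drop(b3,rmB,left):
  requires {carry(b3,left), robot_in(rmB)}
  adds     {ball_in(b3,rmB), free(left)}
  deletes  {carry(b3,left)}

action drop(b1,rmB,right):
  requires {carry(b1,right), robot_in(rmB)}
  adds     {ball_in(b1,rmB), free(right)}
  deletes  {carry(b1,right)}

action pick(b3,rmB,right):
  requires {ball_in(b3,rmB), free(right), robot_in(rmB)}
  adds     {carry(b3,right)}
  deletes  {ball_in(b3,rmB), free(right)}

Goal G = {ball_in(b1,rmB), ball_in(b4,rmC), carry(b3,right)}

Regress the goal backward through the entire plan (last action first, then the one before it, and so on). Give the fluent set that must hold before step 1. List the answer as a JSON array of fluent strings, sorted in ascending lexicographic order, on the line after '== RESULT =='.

Work backward from the goal:
  through step 3 (pick(b3,rmB,right)): drop {carry(b3,right)}, keep {ball_in(b1,rmB), ball_in(b4,rmC)}, require {ball_in(b3,rmB), free(right), robot_in(rmB)}
    → {ball_in(b1,rmB), ball_in(b3,rmB), ball_in(b4,rmC), free(right), robot_in(rmB)}
  through step 2 (drop(b1,rmB,right)): drop {ball_in(b1,rmB), free(right)}, keep {ball_in(b3,rmB), ball_in(b4,rmC), robot_in(rmB)}, require {carry(b1,right), robot_in(rmB)}
    → {ball_in(b3,rmB), ball_in(b4,rmC), carry(b1,right), robot_in(rmB)}
  through step 1 (drop(b3,rmB,left)): drop {ball_in(b3,rmB)}, keep {ball_in(b4,rmC), carry(b1,right), robot_in(rmB)}, require {carry(b3,left), robot_in(rmB)}
    → {ball_in(b4,rmC), carry(b1,right), carry(b3,left), robot_in(rmB)}

== RESULT ==
["ball_in(b4,rmC)", "carry(b1,right)", "carry(b3,left)", "robot_in(rmB)"]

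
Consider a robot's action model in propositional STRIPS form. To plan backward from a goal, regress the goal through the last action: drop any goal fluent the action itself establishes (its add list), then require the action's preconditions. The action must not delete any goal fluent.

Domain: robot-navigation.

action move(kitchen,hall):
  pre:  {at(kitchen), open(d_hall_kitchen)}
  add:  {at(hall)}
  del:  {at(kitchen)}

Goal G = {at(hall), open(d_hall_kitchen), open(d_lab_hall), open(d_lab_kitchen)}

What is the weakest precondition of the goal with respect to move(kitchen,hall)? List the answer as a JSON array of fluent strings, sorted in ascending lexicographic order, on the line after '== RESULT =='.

Regress:
  G ∩ del = {}  (empty — regression defined)
  G \ add = {at(hall), open(d_hall_kitchen), open(d_lab_hall), open(d_lab_kitchen)} \ {at(hall)} = {open(d_hall_kitchen), open(d_lab_hall), open(d_lab_kitchen)}
  ∪ pre   = {open(d_hall_kitchen), open(d_lab_hall), open(d_lab_kitchen)} ∪ {at(kitchen), open(d_hall_kitchen)}
          = {at(kitchen), open(d_hall_kitchen), open(d_lab_hall), open(d_lab_kitchen)}

== RESULT ==
["at(kitchen)", "open(d_hall_kitchen)", "open(d_lab_hall)", "open(d_lab_kitchen)"]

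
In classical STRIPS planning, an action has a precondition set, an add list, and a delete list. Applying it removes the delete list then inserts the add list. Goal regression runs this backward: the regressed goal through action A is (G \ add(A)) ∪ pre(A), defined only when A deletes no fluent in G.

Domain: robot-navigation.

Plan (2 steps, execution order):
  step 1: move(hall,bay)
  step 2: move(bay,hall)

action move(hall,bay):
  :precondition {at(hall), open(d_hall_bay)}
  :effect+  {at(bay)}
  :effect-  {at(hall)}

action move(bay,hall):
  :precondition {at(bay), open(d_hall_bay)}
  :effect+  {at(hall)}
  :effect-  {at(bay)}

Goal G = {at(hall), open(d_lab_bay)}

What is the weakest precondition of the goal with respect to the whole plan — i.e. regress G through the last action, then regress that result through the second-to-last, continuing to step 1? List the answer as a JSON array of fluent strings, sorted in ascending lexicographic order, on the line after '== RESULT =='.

Regress step by step:
  through step 2 (move(bay,hall)): drop {at(hall)}, keep {open(d_lab_bay)}, require {at(bay), open(d_hall_bay)}
    → {at(bay), open(d_hall_bay), open(d_lab_bay)}
  through step 1 (move(hall,bay)): drop {at(bay)}, keep {open(d_hall_bay), open(d_lab_bay)}, require {at(hall), open(d_hall_bay)}
    → {at(hall), open(d_hall_bay), open(d_lab_bay)}

== RESULT ==
["at(hall)", "open(d_hall_bay)", "open(d_lab_bay)"]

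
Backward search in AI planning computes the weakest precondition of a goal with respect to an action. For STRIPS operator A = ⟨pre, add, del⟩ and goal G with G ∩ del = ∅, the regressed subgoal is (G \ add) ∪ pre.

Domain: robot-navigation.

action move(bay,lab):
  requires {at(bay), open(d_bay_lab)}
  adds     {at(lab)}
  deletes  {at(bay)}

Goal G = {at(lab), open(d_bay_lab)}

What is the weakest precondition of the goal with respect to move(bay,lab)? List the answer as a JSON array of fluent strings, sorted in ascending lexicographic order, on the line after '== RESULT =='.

Compute (G \ add) ∪ pre:
  G ∩ del = {}  (empty — regression defined)
  G \ add = {at(lab), open(d_bay_lab)} \ {at(lab)} = {open(d_bay_lab)}
  ∪ pre   = {open(d_bay_lab)} ∪ {at(bay), open(d_bay_lab)}
          = {at(bay), open(d_bay_lab)}

== RESULT ==
["at(bay)", "open(d_bay_lab)"]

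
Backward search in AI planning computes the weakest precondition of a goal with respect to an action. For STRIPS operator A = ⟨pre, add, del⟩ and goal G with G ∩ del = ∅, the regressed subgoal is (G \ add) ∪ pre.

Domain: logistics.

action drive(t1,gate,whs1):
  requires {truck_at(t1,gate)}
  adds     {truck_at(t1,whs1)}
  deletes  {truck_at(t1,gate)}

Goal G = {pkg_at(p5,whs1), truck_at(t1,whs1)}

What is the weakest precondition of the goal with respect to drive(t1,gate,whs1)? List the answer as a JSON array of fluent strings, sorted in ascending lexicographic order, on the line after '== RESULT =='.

Regress:
  G ∩ del = {}  (empty — regression defined)
  G \ add = {pkg_at(p5,whs1), truck_at(t1,whs1)} \ {truck_at(t1,whs1)} = {pkg_at(p5,whs1)}
  ∪ pre   = {pkg_at(p5,whs1)} ∪ {truck_at(t1,gate)}
          = {pkg_at(p5,whs1), truck_at(t1,gate)}

== RESULT ==
["pkg_at(p5,whs1)", "truck_at(t1,gate)"]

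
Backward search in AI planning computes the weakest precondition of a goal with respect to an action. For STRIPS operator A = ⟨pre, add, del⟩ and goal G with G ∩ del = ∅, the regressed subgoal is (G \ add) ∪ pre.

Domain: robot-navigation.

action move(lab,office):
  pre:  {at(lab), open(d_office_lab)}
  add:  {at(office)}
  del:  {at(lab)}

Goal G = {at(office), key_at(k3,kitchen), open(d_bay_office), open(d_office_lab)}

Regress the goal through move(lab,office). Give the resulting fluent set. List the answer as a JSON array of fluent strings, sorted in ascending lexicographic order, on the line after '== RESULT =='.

Regress:
  G ∩ del = {}  (empty — regression defined)
  G \ add = {at(office), key_at(k3,kitchen), open(d_bay_office), open(d_office_lab)} \ {at(office)} = {key_at(k3,kitchen), open(d_bay_office), open(d_office_lab)}
  ∪ pre   = {key_at(k3,kitchen), open(d_bay_office), open(d_office_lab)} ∪ {at(lab), open(d_office_lab)}
          = {at(lab), key_at(k3,kitchen), open(d_bay_office), open(d_office_lab)}

== RESULT ==
["at(lab)", "key_at(k3,kitchen)", "open(d_bay_office)", "open(d_office_lab)"]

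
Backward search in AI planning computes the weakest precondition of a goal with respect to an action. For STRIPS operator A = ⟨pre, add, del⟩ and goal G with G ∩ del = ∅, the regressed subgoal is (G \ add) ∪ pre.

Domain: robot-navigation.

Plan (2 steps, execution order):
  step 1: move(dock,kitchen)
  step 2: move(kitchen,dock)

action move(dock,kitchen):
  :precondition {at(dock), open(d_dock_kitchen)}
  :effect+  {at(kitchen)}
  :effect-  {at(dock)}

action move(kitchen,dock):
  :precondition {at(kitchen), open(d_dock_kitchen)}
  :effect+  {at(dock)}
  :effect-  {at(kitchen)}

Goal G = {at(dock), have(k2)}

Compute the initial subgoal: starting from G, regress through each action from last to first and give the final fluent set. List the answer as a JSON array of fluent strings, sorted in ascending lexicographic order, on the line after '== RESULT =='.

Work backward from the goal:
  through step 2 (move(kitchen,dock)): drop {at(dock)}, keep {have(k2)}, require {at(kitchen), open(d_dock_kitchen)}
    → {at(kitchen), have(k2), open(d_dock_kitchen)}
  through step 1 (move(dock,kitchen)): drop {at(kitchen)}, keep {have(k2), open(d_dock_kitchen)}, require {at(dock), open(d_dock_kitchen)}
    → {at(dock), have(k2), open(d_dock_kitchen)}

== RESULT ==
["at(dock)", "have(k2)", "open(d_dock_kitchen)"]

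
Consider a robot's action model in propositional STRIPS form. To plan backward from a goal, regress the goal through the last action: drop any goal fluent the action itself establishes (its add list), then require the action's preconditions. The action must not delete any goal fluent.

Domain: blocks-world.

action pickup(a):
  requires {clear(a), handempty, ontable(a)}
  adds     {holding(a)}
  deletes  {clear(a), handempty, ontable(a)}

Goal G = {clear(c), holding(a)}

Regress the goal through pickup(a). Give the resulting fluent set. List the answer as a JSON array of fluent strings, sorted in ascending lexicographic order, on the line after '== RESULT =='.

Regress:
  G ∩ del = {}  (empty — regression defined)
  G \ add = {clear(c), holding(a)} \ {holding(a)} = {clear(c)}
  ∪ pre   = {clear(c)} ∪ {clear(a), handempty, ontable(a)}
          = {clear(a), clear(c), handempty, ontable(a)}

== RESULT ==
["clear(a)", "clear(c)", "handempty", "ontable(a)"]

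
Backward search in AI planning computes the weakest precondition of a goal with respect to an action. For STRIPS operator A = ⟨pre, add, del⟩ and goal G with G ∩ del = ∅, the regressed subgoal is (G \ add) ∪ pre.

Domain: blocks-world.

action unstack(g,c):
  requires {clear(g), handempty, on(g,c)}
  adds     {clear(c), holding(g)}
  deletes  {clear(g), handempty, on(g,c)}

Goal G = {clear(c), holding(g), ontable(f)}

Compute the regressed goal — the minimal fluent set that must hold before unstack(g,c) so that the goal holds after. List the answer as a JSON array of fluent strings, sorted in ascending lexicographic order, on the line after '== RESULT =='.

Compute (G \ add) ∪ pre:
  G ∩ del = {}  (empty — regression defined)
  G \ add = {clear(c), holding(g), ontable(f)} \ {clear(c), holding(g)} = {ontable(f)}
  ∪ pre   = {ontable(f)} ∪ {clear(g), handempty, on(g,c)}
          = {clear(g), handempty, on(g,c), ontable(f)}

== RESULT ==
["clear(g)", "handempty", "on(g,c)", "ontable(f)"]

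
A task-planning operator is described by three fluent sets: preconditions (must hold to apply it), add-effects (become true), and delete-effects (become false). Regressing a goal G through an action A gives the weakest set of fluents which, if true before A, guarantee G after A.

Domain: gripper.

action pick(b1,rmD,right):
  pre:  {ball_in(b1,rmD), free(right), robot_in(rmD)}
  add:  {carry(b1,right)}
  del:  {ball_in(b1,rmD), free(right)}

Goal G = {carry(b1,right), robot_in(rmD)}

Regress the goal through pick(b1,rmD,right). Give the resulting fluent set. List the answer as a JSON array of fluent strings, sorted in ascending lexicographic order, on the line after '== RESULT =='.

Regress:
  G ∩ del = {}  (empty — regression defined)
  G \ add = {carry(b1,right), robot_in(rmD)} \ {carry(b1,right)} = {robot_in(rmD)}
  ∪ pre   = {robot_in(rmD)} ∪ {ball_in(b1,rmD), free(right), robot_in(rmD)}
          = {ball_in(b1,rmD), free(right), robot_in(rmD)}

== RESULT ==
["ball_in(b1,rmD)", "free(right)", "robot_in(rmD)"]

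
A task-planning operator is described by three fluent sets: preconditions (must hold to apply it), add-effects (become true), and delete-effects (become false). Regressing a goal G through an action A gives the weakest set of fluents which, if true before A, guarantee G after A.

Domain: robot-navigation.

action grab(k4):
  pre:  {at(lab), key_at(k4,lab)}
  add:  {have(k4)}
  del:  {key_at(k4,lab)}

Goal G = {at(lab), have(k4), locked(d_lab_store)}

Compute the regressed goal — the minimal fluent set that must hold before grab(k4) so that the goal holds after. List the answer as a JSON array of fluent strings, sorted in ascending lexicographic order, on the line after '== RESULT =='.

Regress:
  G ∩ del = {}  (empty — regression defined)
  G \ add = {at(lab), have(k4), locked(d_lab_store)} \ {have(k4)} = {at(lab), locked(d_lab_store)}
  ∪ pre   = {at(lab), locked(d_lab_store)} ∪ {at(lab), key_at(k4,lab)}
          = {at(lab), key_at(k4,lab), locked(d_lab_store)}

== RESULT ==
["at(lab)", "key_at(k4,lab)", "locked(d_lab_store)"]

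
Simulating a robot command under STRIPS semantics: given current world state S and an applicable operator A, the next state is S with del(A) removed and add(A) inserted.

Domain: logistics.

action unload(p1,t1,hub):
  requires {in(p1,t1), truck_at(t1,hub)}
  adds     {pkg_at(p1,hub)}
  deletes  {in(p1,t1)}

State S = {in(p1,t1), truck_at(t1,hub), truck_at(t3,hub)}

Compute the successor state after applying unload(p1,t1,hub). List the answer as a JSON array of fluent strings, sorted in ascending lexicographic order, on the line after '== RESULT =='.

Compute (S \ del) ∪ add:
  pre ⊆ S: {in(p1,t1), truck_at(t1,hub)} ⊆ S  — applicable
  S \ del = {truck_at(t1,hub), truck_at(t3,hub)}
  ∪ add   = {pkg_at(p1,hub), truck_at(t1,hub), truck_at(t3,hub)}

== RESULT ==
["pkg_at(p1,hub)", "truck_at(t1,hub)", "truck_at(t3,hub)"]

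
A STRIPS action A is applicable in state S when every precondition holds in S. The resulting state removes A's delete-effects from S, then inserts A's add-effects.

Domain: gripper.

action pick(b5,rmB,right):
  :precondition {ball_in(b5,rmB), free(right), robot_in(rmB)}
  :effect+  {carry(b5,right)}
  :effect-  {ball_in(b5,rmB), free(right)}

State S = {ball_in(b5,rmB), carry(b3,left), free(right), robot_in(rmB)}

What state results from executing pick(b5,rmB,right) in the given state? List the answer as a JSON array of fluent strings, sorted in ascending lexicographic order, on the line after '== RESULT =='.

Progress:
  pre ⊆ S: {ball_in(b5,rmB), free(right), robot_in(rmB)} ⊆ S  — applicable
  S \ del = {carry(b3,left), robot_in(rmB)}
  ∪ add   = {carry(b3,left), carry(b5,right), robot_in(rmB)}

== RESULT ==
["carry(b3,left)", "carry(b5,right)", "robot_in(rmB)"]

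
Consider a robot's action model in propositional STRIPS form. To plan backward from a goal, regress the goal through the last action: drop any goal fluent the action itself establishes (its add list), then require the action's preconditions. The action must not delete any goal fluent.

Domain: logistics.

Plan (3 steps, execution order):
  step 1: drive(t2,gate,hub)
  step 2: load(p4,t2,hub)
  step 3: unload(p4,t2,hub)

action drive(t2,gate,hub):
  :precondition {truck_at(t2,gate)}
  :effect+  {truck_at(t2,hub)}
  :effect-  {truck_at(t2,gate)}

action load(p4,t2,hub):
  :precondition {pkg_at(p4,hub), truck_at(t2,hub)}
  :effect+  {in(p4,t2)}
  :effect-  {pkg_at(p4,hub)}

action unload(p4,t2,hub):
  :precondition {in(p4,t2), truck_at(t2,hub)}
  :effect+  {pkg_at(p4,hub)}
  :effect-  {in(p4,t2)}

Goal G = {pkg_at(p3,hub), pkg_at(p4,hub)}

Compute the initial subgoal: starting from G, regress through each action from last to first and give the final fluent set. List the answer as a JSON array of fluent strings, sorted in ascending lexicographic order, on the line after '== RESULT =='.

Regress step by step:
  through step 3 (unload(p4,t2,hub)): drop {pkg_at(p4,hub)}, keep {pkg_at(p3,hub)}, require {in(p4,t2), truck_at(t2,hub)}
    → {in(p4,t2), pkg_at(p3,hub), truck_at(t2,hub)}
  through step 2 (load(p4,t2,hub)): drop {in(p4,t2)}, keep {pkg_at(p3,hub), truck_at(t2,hub)}, require {pkg_at(p4,hub), truck_at(t2,hub)}
    → {pkg_at(p3,hub), pkg_at(p4,hub), truck_at(t2,hub)}
  through step 1 (drive(t2,gate,hub)): drop {truck_at(t2,hub)}, keep {pkg_at(p3,hub), pkg_at(p4,hub)}, require {truck_at(t2,gate)}
    → {pkg_at(p3,hub), pkg_at(p4,hub), truck_at(t2,gate)}

== RESULT ==
["pkg_at(p3,hub)", "pkg_at(p4,hub)", "truck_at(t2,gate)"]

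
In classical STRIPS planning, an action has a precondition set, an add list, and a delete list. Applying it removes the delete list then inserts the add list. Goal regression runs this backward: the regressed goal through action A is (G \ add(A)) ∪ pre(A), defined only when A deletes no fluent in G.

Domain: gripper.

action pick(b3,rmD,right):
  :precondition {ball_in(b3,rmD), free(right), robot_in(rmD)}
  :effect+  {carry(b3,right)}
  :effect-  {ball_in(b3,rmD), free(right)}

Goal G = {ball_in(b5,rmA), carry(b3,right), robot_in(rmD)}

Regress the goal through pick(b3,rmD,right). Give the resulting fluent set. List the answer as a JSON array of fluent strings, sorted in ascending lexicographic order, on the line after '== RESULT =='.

Regress:
  G ∩ del = {}  (empty — regression defined)
  G \ add = {ball_in(b5,rmA), carry(b3,right), robot_in(rmD)} \ {carry(b3,right)} = {ball_in(b5,rmA), robot_in(rmD)}
  ∪ pre   = {ball_in(b5,rmA), robot_in(rmD)} ∪ {ball_in(b3,rmD), free(right), robot_in(rmD)}
          = {ball_in(b3,rmD), ball_in(b5,rmA), free(right), robot_in(rmD)}

== RESULT ==
["ball_in(b3,rmD)", "ball_in(b5,rmA)", "free(right)", "robot_in(rmD)"]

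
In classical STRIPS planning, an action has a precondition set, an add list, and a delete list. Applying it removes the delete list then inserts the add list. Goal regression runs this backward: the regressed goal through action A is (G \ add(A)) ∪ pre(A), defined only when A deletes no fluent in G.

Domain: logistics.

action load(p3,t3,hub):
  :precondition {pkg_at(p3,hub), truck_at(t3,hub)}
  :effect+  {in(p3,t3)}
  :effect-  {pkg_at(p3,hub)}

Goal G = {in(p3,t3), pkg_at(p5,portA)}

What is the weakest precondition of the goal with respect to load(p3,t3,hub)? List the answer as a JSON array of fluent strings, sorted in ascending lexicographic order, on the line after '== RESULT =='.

Regress:
  G ∩ del = {}  (empty — regression defined)
  G \ add = {in(p3,t3), pkg_at(p5,portA)} \ {in(p3,t3)} = {pkg_at(p5,portA)}
  ∪ pre   = {pkg_at(p5,portA)} ∪ {pkg_at(p3,hub), truck_at(t3,hub)}
          = {pkg_at(p3,hub), pkg_at(p5,portA), truck_at(t3,hub)}

== RESULT ==
["pkg_at(p3,hub)", "pkg_at(p5,portA)", "truck_at(t3,hub)"]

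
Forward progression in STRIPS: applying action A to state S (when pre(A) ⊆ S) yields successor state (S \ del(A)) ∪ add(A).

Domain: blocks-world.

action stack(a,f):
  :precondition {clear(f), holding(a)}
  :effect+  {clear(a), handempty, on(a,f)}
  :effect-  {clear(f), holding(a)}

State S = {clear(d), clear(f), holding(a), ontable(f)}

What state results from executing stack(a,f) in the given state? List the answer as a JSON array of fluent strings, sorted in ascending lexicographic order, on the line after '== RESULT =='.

Progress:
  pre ⊆ S: {clear(f), holding(a)} ⊆ S  — applicable
  S \ del = {clear(d), ontable(f)}
  ∪ add   = {clear(a), clear(d), handempty, on(a,f), ontable(f)}

== RESULT ==
["clear(a)", "clear(d)", "handempty", "on(a,f)", "ontable(f)"]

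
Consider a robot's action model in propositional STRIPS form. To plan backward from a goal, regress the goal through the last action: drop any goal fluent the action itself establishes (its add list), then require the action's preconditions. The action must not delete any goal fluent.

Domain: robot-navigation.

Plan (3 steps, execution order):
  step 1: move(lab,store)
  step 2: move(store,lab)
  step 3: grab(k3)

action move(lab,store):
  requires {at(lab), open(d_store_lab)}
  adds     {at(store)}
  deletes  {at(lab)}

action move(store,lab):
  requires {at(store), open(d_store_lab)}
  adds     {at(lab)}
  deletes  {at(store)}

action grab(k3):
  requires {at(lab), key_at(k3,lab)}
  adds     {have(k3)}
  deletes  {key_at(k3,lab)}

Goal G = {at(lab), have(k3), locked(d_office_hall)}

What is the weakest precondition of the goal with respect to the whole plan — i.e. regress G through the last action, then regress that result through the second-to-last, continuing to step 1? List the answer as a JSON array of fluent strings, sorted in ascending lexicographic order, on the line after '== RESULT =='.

Regress step by step:
  through step 3 (grab(k3)): drop {have(k3)}, keep {at(lab), locked(d_office_hall)}, require {at(lab), key_at(k3,lab)}
    → {at(lab), key_at(k3,lab), locked(d_office_hall)}
  through step 2 (move(store,lab)): drop {at(lab)}, keep {key_at(k3,lab), locked(d_office_hall)}, require {at(store), open(d_store_lab)}
    → {at(store), key_at(k3,lab), locked(d_office_hall), open(d_store_lab)}
  through step 1 (move(lab,store)): drop {at(store)}, keep {key_at(k3,lab), locked(d_office_hall), open(d_store_lab)}, require {at(lab), open(d_store_lab)}
    → {at(lab), key_at(k3,lab), locked(d_office_hall), open(d_store_lab)}

== RESULT ==
["at(lab)", "key_at(k3,lab)", "locked(d_office_hall)", "open(d_store_lab)"]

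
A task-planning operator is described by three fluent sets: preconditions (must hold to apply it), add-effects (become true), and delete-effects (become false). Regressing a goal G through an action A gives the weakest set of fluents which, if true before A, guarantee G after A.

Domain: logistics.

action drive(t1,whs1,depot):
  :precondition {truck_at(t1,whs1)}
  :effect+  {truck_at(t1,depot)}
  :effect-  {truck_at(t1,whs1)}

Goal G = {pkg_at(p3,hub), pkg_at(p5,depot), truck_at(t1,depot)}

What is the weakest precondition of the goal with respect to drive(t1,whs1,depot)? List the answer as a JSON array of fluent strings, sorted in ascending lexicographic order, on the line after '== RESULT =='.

Regress:
  G ∩ del = {}  (empty — regression defined)
  G \ add = {pkg_at(p3,hub), pkg_at(p5,depot), truck_at(t1,depot)} \ {truck_at(t1,depot)} = {pkg_at(p3,hub), pkg_at(p5,depot)}
  ∪ pre   = {pkg_at(p3,hub), pkg_at(p5,depot)} ∪ {truck_at(t1,whs1)}
          = {pkg_at(p3,hub), pkg_at(p5,depot), truck_at(t1,whs1)}

== RESULT ==
["pkg_at(p3,hub)", "pkg_at(p5,depot)", "truck_at(t1,whs1)"]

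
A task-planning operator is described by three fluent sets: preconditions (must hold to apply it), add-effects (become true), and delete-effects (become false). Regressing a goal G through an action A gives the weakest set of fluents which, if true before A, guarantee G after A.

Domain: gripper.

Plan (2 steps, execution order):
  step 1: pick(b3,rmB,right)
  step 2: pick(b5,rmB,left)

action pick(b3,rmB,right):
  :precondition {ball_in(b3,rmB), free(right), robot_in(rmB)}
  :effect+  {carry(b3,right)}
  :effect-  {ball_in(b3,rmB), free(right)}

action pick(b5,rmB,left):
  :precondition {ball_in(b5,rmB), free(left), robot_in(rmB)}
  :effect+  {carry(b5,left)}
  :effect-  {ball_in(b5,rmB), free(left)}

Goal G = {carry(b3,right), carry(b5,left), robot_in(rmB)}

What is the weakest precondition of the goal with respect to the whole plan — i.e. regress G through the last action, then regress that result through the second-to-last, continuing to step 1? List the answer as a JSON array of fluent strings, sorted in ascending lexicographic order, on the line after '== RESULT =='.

Work backward from the goal:
  through step 2 (pick(b5,rmB,left)): drop {carry(b5,left)}, keep {carry(b3,right), robot_in(rmB)}, require {ball_in(b5,rmB), free(left), robot_in(rmB)}
    → {ball_in(b5,rmB), carry(b3,right), free(left), robot_in(rmB)}
  through step 1 (pick(b3,rmB,right)): drop {carry(b3,right)}, keep {ball_in(b5,rmB), free(left), robot_in(rmB)}, require {ball_in(b3,rmB), free(right), robot_in(rmB)}
    → {ball_in(b3,rmB), ball_in(b5,rmB), free(left), free(right), robot_in(rmB)}

== RESULT ==
["ball_in(b3,rmB)", "ball_in(b5,rmB)", "free(left)", "free(right)", "robot_in(rmB)"]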